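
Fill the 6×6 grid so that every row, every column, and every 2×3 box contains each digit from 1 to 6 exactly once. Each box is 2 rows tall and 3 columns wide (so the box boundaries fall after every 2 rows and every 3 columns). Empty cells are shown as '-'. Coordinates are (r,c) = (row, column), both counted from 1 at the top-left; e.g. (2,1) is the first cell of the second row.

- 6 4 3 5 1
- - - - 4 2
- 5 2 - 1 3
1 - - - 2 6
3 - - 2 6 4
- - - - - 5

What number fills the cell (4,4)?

(1,1) = 2 (sole candidate).
(2,1) = 5 (sole candidate).
(2,4) = 6 (sole candidate).
(3,4) = 4 (sole candidate).
(4,3) = 3 (sole candidate).
(4,4) = 5: row 4 has {1,2,3,6}; col 4 has {2,3,4,6}; box has {1,2,3,4,6} → only 5 remains.

5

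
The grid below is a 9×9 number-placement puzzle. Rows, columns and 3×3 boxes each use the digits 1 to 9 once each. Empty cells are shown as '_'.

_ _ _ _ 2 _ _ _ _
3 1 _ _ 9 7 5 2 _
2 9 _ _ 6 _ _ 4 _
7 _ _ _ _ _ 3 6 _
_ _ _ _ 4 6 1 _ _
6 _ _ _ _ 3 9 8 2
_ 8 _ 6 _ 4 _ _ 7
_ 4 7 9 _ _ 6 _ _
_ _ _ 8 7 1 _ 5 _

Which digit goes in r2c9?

r2c4 = 4 (sole candidate).
r5c8 = 7 (sole candidate).
r5c9 = 5 (sole candidate).
r6c2 = 5 (sole candidate).
r6c5 = 1 (sole candidate).
r7c7 = 2 (sole candidate).
r9c1 = 9 (sole candidate).
r9c7 = 4 (sole candidate).
r9c9 = 3 (sole candidate).
r4c2 = 2 (sole candidate).
r4c4 = 5 (sole candidate).
r4c5 = 8 (sole candidate).
r4c6 = 9 (sole candidate).
r4c9 = 4 (sole candidate).
r5c1 = 8 (sole candidate).
r5c2 = 3 (sole candidate).
r5c3 = 9 (sole candidate).
r5c4 = 2 (sole candidate).
r6c3 = 4 (sole candidate).
r6c4 = 7 (sole candidate).
r8c8 = 1 (sole candidate).
r8c9 = 8 (sole candidate).
r9c2 = 6 (sole candidate).
r9c3 = 2 (sole candidate).
r1c2 = 7 (sole candidate).
r1c7 = 8 (sole candidate).
r2c9 = 6: row 2 has {1,2,3,4,5,7,9}; col 9 has {2,3,4,5,7,8}; box has {2,4,5,8} → only 6 remains.

6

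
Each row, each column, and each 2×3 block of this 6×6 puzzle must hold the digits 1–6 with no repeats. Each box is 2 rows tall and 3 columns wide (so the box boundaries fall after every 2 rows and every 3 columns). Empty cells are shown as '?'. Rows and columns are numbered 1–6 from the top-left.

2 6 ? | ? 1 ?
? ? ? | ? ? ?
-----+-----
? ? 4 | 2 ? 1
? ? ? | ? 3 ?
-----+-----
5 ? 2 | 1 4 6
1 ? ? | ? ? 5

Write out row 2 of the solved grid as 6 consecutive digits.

row 4, column 1 = 6: row 4 has {3}; col 1 has {1,2,5}; box has {4} → only 6 remains.
row 4, column 6 = 4: row 4 has {3,6}; col 6 has {1,5,6}; box has {1,2,3} → only 4 remains.
row 5, column 2 = 3: row 5 has {1,2,4,5,6}; col 2 has {6}; box has {1,2,5} → only 3 remains.
row 6, column 2 = 4: row 6 has {1,5}; col 2 has {3,6}; box has {1,2,3,5} → only 4 remains.
row 6, column 3 = 6: row 6 has {1,4,5}; col 3 has {2,4}; box has {1,2,3,4,5} → only 6 remains.
row 6, column 4 = 3: row 6 has {1,4,5,6}; col 4 has {1,2}; box has {1,4,5,6} → only 3 remains.
row 6, column 5 = 2: row 6 has {1,3,4,5,6}; col 5 has {1,3,4}; box has {1,3,4,5,6} → only 2 remains.
row 1, column 6 = 3: row 1 has {1,2,6}; col 6 has {1,4,5,6}; box has {1} → only 3 remains.
row 2, column 6 = 2: row 2 has {}; col 6 has {1,3,4,5,6}; box has {1,3} → only 2 remains.
row 3, column 1 = 3: row 3 has {1,2,4}; col 1 has {1,2,5,6}; box has {4,6} → only 3 remains.
row 3, column 2 = 5: row 3 has {1,2,3,4}; col 2 has {3,4,6}; box has {3,4,6} → only 5 remains.
row 3, column 5 = 6: row 3 has {1,2,3,4,5}; col 5 has {1,2,3,4}; box has {1,2,3,4} → only 6 remains.
row 4, column 3 = 1: row 4 has {3,4,6}; col 3 has {2,4,6}; box has {3,4,5,6} → only 1 remains.
row 4, column 4 = 5: row 4 has {1,3,4,6}; col 4 has {1,2,3}; box has {1,2,3,4,6} → only 5 remains.
row 1, column 3 = 5: row 1 has {1,2,3,6}; col 3 has {1,2,4,6}; box has {2,6} → only 5 remains.
row 1, column 4 = 4: row 1 has {1,2,3,5,6}; col 4 has {1,2,3,5}; box has {1,2,3} → only 4 remains.
row 2, column 1 = 4: row 2 has {2}; col 1 has {1,2,3,5,6}; box has {2,5,6} → only 4 remains.
row 2, column 2 = 1: row 2 has {2,4}; col 2 has {3,4,5,6}; box has {2,4,5,6} → only 1 remains.
row 2, column 3 = 3: row 2 has {1,2,4}; col 3 has {1,2,4,5,6}; box has {1,2,4,5,6} → only 3 remains.
row 2, column 4 = 6: row 2 has {1,2,3,4}; col 4 has {1,2,3,4,5}; box has {1,2,3,4} → only 6 remains.
row 2, column 5 = 5: row 2 has {1,2,3,4,6}; col 5 has {1,2,3,4,6}; box has {1,2,3,4,6} → only 5 remains.

413652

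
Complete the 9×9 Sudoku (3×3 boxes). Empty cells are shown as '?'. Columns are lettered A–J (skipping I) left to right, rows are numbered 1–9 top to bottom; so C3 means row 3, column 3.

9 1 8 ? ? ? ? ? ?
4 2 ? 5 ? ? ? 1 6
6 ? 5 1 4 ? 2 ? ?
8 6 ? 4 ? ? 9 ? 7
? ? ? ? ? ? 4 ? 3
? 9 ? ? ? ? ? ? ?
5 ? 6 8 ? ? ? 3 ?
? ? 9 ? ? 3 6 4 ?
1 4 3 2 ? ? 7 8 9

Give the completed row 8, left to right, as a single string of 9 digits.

C2 = 7 (sole candidate).
B3 = 3 (sole candidate).
J3 = 8 (sole candidate).
B7 = 7 (sole candidate).
G7 = 1 (sole candidate).
J7 = 2 (sole candidate).
A8 = 2: row 8 has {3,4,6,9}; col 1 has {1,4,5,6,8,9}; box has {1,3,4,5,6,7,9} → only 2 remains.
B8 = 8: row 8 has {2,3,4,6,9}; col 2 has {1,2,3,4,6,7,9}; box has {1,2,3,4,5,6,7,9} → only 8 remains.
D8 = 7: row 8 has {2,3,4,6,8,9}; col 4 has {1,2,4,5,8}; box has {2,3,8} → only 7 remains.
J8 = 5: row 8 has {2,3,4,6,7,8,9}; col 9 has {2,3,6,7,8,9}; box has {1,2,3,4,6,7,8,9} → only 5 remains.
J1 = 4 (sole candidate).
G2 = 3 (sole candidate).
A5 = 7 (sole candidate).
B5 = 5 (sole candidate).
A6 = 3 (sole candidate).
D6 = 6 (sole candidate).
J6 = 1 (sole candidate).
E7 = 9 (sole candidate).
F7 = 4 (sole candidate).
E8 = 1: row 8 has {2,3,4,5,6,7,8,9}; col 5 has {4,9}; box has {2,3,4,7,8,9} → only 1 remains.

289713645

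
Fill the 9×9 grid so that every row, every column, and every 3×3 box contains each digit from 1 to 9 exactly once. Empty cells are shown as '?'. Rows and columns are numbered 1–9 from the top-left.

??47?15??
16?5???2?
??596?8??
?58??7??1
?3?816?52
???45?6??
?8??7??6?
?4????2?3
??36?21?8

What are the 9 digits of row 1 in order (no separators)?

R8C4 = 1 (sole candidate).
R7C4 = 3 (sole candidate).
R4C4 = 2 (sole candidate).
R1C9 = 6: in row 1, 6 can only go here (every other open cell in that row sees a 6).
R3C8 = 1 (hidden single in row 3).
R4C1 = 6 (hidden single in row 4).
R6C8 = 8 (hidden single in row 6).
R6C6 = 3 (hidden single in row 6).
R3C6 = 4 (sole candidate).
R3C9 = 7 (sole candidate).
R4C5 = 9 (sole candidate).
R6C9 = 9 (sole candidate).
R8C5 = 8 (sole candidate).
R9C5 = 4 (sole candidate).
R2C5 = 3 (sole candidate).
R2C6 = 8 (sole candidate).
R2C9 = 4 (sole candidate).
R3C2 = 2 (sole candidate).
R7C9 = 5 (sole candidate).
R1C2 = 9: row 1 has {1,4,5,6,7}; col 2 has {2,3,4,5,6,8}; box has {1,2,4,5,6} → only 9 remains.
R1C5 = 2: row 1 has {1,4,5,6,7,9}; col 5 has {1,3,4,5,6,7,8,9}; box has {1,3,4,5,6,7,8,9} → only 2 remains.
R1C8 = 3: row 1 has {1,2,4,5,6,7,9}; col 8 has {1,2,5,6,8}; box has {1,2,4,5,6,7,8} → only 3 remains.
R2C3 = 7 (sole candidate).
R2C7 = 9 (sole candidate).
R3C1 = 3 (sole candidate).
R4C8 = 4 (sole candidate).
R5C3 = 9 (sole candidate).
R5C7 = 7 (sole candidate).
R7C6 = 9 (sole candidate).
R7C7 = 4 (sole candidate).
R8C3 = 6 (sole candidate).
R8C6 = 5 (sole candidate).
R9C2 = 7 (sole candidate).
R9C8 = 9 (sole candidate).
R1C1 = 8: row 1 has {1,2,3,4,5,6,7,9}; col 1 has {1,3,6}; box has {1,2,3,4,5,6,7,9} → only 8 remains.

894721536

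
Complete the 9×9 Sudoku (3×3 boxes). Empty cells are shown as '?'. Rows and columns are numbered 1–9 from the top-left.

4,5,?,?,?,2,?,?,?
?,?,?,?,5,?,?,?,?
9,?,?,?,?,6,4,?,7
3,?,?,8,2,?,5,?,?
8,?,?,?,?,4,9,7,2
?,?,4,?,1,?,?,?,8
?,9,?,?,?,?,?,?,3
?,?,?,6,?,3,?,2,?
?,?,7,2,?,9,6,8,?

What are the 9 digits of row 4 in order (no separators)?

369827514

row 4, column 6 = 7: row 4 has {2,3,5,8}; col 6 has {2,3,4,6,9}; box has {1,2,4,8} → only 7 remains.
row 6, column 6 = 5 (sole candidate).
row 6, column 7 = 3 (sole candidate).
row 6, column 8 = 6 (sole candidate).
row 9, column 5 = 4 (sole candidate).
row 5, column 4 = 3 (sole candidate).
row 5, column 5 = 6 (sole candidate).
row 6, column 4 = 9 (sole candidate).
row 3, column 4 = 1 (sole candidate).
row 5, column 2 = 1 (sole candidate).
row 5, column 3 = 5 (sole candidate).
row 9, column 2 = 3 (sole candidate).
row 1, column 4 = 7 (sole candidate).
row 2, column 4 = 4 (sole candidate).
row 2, column 6 = 8 (sole candidate).
row 3, column 5 = 3 (sole candidate).
row 3, column 8 = 5 (sole candidate).
row 4, column 2 = 6: row 4 has {2,3,5,7,8}; col 2 has {1,3,5,9}; box has {1,3,4,5,8} → only 6 remains.
row 4, column 3 = 9: row 4 has {2,3,5,6,7,8}; col 3 has {4,5,7}; box has {1,3,4,5,6,8} → only 9 remains.
row 7, column 4 = 5 (sole candidate).
row 7, column 6 = 1 (sole candidate).
row 7, column 7 = 7 (sole candidate).
row 7, column 8 = 4 (sole candidate).
row 8, column 7 = 1 (sole candidate).
row 9, column 9 = 5 (sole candidate).
row 1, column 5 = 9 (sole candidate).
row 1, column 7 = 8 (sole candidate).
row 2, column 7 = 2 (sole candidate).
row 4, column 8 = 1: row 4 has {2,3,5,6,7,8,9}; col 8 has {2,4,5,6,7,8}; box has {2,3,5,6,7,8,9} → only 1 remains.
row 4, column 9 = 4: row 4 has {1,2,3,5,6,7,8,9}; col 9 has {2,3,5,7,8}; box has {1,2,3,5,6,7,8,9} → only 4 remains.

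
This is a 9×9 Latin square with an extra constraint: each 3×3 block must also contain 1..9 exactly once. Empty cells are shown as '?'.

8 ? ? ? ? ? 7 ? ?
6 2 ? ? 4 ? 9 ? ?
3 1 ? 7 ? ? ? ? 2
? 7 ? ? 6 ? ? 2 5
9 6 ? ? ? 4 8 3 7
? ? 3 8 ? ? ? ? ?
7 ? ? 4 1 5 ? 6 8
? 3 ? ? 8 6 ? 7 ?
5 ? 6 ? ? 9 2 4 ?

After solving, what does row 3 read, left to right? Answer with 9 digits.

row 3, column 6 = 8: row 3 has {1,2,3,7}; col 6 has {4,5,6,9}; box has {4,7} → only 8 remains.
row 3, column 8 = 5: row 3 has {1,2,3,7,8}; col 8 has {2,3,4,6,7}; box has {2,7,9} → only 5 remains.
row 7, column 2 = 9: row 7 has {1,4,5,6,7,8}; col 2 has {1,2,3,6,7}; box has {3,5,6,7} → only 9 remains.
row 7, column 3 = 2: row 7 has {1,4,5,6,7,8,9}; col 3 has {3,6}; box has {3,5,6,7,9} → only 2 remains.
row 7, column 7 = 3: row 7 has {1,2,4,5,6,7,8,9}; col 7 has {2,7,8,9}; box has {2,4,6,7,8} → only 3 remains.
row 8, column 4 = 2: row 8 has {3,6,7,8}; col 4 has {4,7,8}; box has {1,4,5,6,8,9} → only 2 remains.
row 9, column 2 = 8: row 9 has {2,4,5,6,9}; col 2 has {1,2,3,6,7,9}; box has {2,3,5,6,7,9} → only 8 remains.
row 9, column 4 = 3: row 9 has {2,4,5,6,8,9}; col 4 has {2,4,7,8}; box has {1,2,4,5,6,8,9} → only 3 remains.
row 9, column 5 = 7: row 9 has {2,3,4,5,6,8,9}; col 5 has {1,4,6,8}; box has {1,2,3,4,5,6,8,9} → only 7 remains.
row 9, column 9 = 1: row 9 has {2,3,4,5,6,7,8,9}; col 9 has {2,5,7,8}; box has {2,3,4,6,7,8} → only 1 remains.
row 1, column 8 = 1: row 1 has {7,8}; col 8 has {2,3,4,5,6,7}; box has {2,5,7,9} → only 1 remains.
row 2, column 8 = 8: row 2 has {2,4,6,9}; col 8 has {1,2,3,4,5,6,7}; box has {1,2,5,7,9} → only 8 remains.
row 2, column 9 = 3: row 2 has {2,4,6,8,9}; col 9 has {1,2,5,7,8}; box has {1,2,5,7,8,9} → only 3 remains.
row 3, column 5 = 9: row 3 has {1,2,3,5,7,8}; col 5 has {1,4,6,7,8}; box has {4,7,8} → only 9 remains.
row 6, column 8 = 9: row 6 has {3,8}; col 8 has {1,2,3,4,5,6,7,8}; box has {2,3,5,7,8} → only 9 remains.
row 8, column 7 = 5: row 8 has {2,3,6,7,8}; col 7 has {2,3,7,8,9}; box has {1,2,3,4,6,7,8} → only 5 remains.
row 8, column 9 = 9: row 8 has {2,3,5,6,7,8}; col 9 has {1,2,3,5,7,8}; box has {1,2,3,4,5,6,7,8} → only 9 remains.
row 2, column 6 = 1: row 2 has {2,3,4,6,8,9}; col 6 has {4,5,6,8,9}; box has {4,7,8,9} → only 1 remains.
row 3, column 3 = 4: row 3 has {1,2,3,5,7,8,9}; col 3 has {2,3,6}; box has {1,2,3,6,8} → only 4 remains.
row 3, column 7 = 6: row 3 has {1,2,3,4,5,7,8,9}; col 7 has {2,3,5,7,8,9}; box has {1,2,3,5,7,8,9} → only 6 remains.

314798652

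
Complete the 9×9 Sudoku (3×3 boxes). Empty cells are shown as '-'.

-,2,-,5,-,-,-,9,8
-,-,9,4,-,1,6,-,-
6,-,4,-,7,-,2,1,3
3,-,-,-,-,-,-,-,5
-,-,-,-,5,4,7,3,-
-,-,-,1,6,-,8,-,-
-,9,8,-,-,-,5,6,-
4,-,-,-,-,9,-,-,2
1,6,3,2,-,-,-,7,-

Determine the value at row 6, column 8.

2

row 1, column 1 = 7: row 1 has {2,5,8,9}; col 1 has {1,3,4,6}; box has {2,4,6,9} → only 7 remains.
row 1, column 3 = 1: row 1 has {2,5,7,8,9}; col 3 has {3,4,8,9}; box has {2,4,6,7,9} → only 1 remains.
row 1, column 5 = 3: row 1 has {1,2,5,7,8,9}; col 5 has {5,6,7}; box has {1,4,5,7} → only 3 remains.
row 1, column 6 = 6: row 1 has {1,2,3,5,7,8,9}; col 6 has {1,4,9}; box has {1,3,4,5,7} → only 6 remains.
row 1, column 7 = 4: row 1 has {1,2,3,5,6,7,8,9}; col 7 has {2,5,6,7,8}; box has {1,2,3,6,8,9} → only 4 remains.
row 2, column 8 = 5: row 2 has {1,4,6,9}; col 8 has {1,3,6,7,9}; box has {1,2,3,4,6,8,9} → only 5 remains.
row 2, column 9 = 7: row 2 has {1,4,5,6,9}; col 9 has {2,3,5,8}; box has {1,2,3,4,5,6,8,9} → only 7 remains.
row 3, column 6 = 8: row 3 has {1,2,3,4,6,7}; col 6 has {1,4,6,9}; box has {1,3,4,5,6,7} → only 8 remains.
row 7, column 1 = 2: row 7 has {5,6,8,9}; col 1 has {1,3,4,6,7}; box has {1,3,4,6,8,9} → only 2 remains.
row 8, column 8 = 8: row 8 has {2,4,9}; col 8 has {1,3,5,6,7,9}; box has {2,5,6,7} → only 8 remains.
row 9, column 6 = 5: row 9 has {1,2,3,6,7}; col 6 has {1,4,6,8,9}; box has {2,9} → only 5 remains.
row 9, column 7 = 9: row 9 has {1,2,3,5,6,7}; col 7 has {2,4,5,6,7,8}; box has {2,5,6,7,8} → only 9 remains.
row 9, column 9 = 4: row 9 has {1,2,3,5,6,7,9}; col 9 has {2,3,5,7,8}; box has {2,5,6,7,8,9} → only 4 remains.
row 2, column 1 = 8: row 2 has {1,4,5,6,7,9}; col 1 has {1,2,3,4,6,7}; box has {1,2,4,6,7,9} → only 8 remains.
row 2, column 2 = 3: row 2 has {1,4,5,6,7,8,9}; col 2 has {2,6,9}; box has {1,2,4,6,7,8,9} → only 3 remains.
row 2, column 5 = 2: row 2 has {1,3,4,5,6,7,8,9}; col 5 has {3,5,6,7}; box has {1,3,4,5,6,7,8} → only 2 remains.
row 3, column 2 = 5: row 3 has {1,2,3,4,6,7,8}; col 2 has {2,3,6,9}; box has {1,2,3,4,6,7,8,9} → only 5 remains.
row 3, column 4 = 9: row 3 has {1,2,3,4,5,6,7,8}; col 4 has {1,2,4,5}; box has {1,2,3,4,5,6,7,8} → only 9 remains.
row 4, column 7 = 1: row 4 has {3,5}; col 7 has {2,4,5,6,7,8,9}; box has {3,5,7,8} → only 1 remains.
row 5, column 1 = 9: row 5 has {3,4,5,7}; col 1 has {1,2,3,4,6,7,8}; box has {3} → only 9 remains.
row 5, column 4 = 8: row 5 has {3,4,5,7,9}; col 4 has {1,2,4,5,9}; box has {1,4,5,6} → only 8 remains.
row 5, column 9 = 6: row 5 has {3,4,5,7,8,9}; col 9 has {2,3,4,5,7,8}; box has {1,3,5,7,8} → only 6 remains.
row 6, column 1 = 5: row 6 has {1,6,8}; col 1 has {1,2,3,4,6,7,8,9}; box has {3,9} → only 5 remains.
row 6, column 9 = 9: row 6 has {1,5,6,8}; col 9 has {2,3,4,5,6,7,8}; box has {1,3,5,6,7,8} → only 9 remains.
row 7, column 9 = 1: row 7 has {2,5,6,8,9}; col 9 has {2,3,4,5,6,7,8,9}; box has {2,4,5,6,7,8,9} → only 1 remains.
row 8, column 2 = 7: row 8 has {2,4,8,9}; col 2 has {2,3,5,6,9}; box has {1,2,3,4,6,8,9} → only 7 remains.
row 8, column 3 = 5: row 8 has {2,4,7,8,9}; col 3 has {1,3,4,8,9}; box has {1,2,3,4,6,7,8,9} → only 5 remains.
row 8, column 5 = 1: row 8 has {2,4,5,7,8,9}; col 5 has {2,3,5,6,7}; box has {2,5,9} → only 1 remains.
row 8, column 7 = 3: row 8 has {1,2,4,5,7,8,9}; col 7 has {1,2,4,5,6,7,8,9}; box has {1,2,4,5,6,7,8,9} → only 3 remains.
row 9, column 5 = 8: row 9 has {1,2,3,4,5,6,7,9}; col 5 has {1,2,3,5,6,7}; box has {1,2,5,9} → only 8 remains.
row 4, column 4 = 7: row 4 has {1,3,5}; col 4 has {1,2,4,5,8,9}; box has {1,4,5,6,8} → only 7 remains.
row 4, column 5 = 9: row 4 has {1,3,5,7}; col 5 has {1,2,3,5,6,7,8}; box has {1,4,5,6,7,8} → only 9 remains.
row 4, column 6 = 2: row 4 has {1,3,5,7,9}; col 6 has {1,4,5,6,8,9}; box has {1,4,5,6,7,8,9} → only 2 remains.
row 4, column 8 = 4: row 4 has {1,2,3,5,7,9}; col 8 has {1,3,5,6,7,8,9}; box has {1,3,5,6,7,8,9} → only 4 remains.
row 5, column 2 = 1: row 5 has {3,4,5,6,7,8,9}; col 2 has {2,3,5,6,7,9}; box has {3,5,9} → only 1 remains.
row 5, column 3 = 2: row 5 has {1,3,4,5,6,7,8,9}; col 3 has {1,3,4,5,8,9}; box has {1,3,5,9} → only 2 remains.
row 6, column 2 = 4: row 6 has {1,5,6,8,9}; col 2 has {1,2,3,5,6,7,9}; box has {1,2,3,5,9} → only 4 remains.
row 6, column 3 = 7: row 6 has {1,4,5,6,8,9}; col 3 has {1,2,3,4,5,8,9}; box has {1,2,3,4,5,9} → only 7 remains.
row 6, column 6 = 3: row 6 has {1,4,5,6,7,8,9}; col 6 has {1,2,4,5,6,8,9}; box has {1,2,4,5,6,7,8,9} → only 3 remains.
row 6, column 8 = 2: row 6 has {1,3,4,5,6,7,8,9}; col 8 has {1,3,4,5,6,7,8,9}; box has {1,3,4,5,6,7,8,9} → only 2 remains.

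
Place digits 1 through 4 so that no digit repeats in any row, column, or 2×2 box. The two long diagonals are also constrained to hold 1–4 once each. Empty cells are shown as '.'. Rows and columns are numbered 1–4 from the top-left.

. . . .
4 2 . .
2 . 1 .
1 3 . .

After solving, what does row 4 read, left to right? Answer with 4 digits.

1324

r1c1 = 3: row 1 has {}; col 1 has {1,2,4}; box has {2,4}; main diagonal has {1,2} → only 3 remains.
r1c2 = 1: row 1 has {3}; col 2 has {2,3}; box has {2,3,4} → only 1 remains.
r2c3 = 3: row 2 has {2,4}; col 3 has {1}; box has {}; anti-diagonal has {1} → only 3 remains.
r2c4 = 1: row 2 has {2,3,4}; col 4 has {}; box has {3} → only 1 remains.
r3c2 = 4: row 3 has {1,2}; col 2 has {1,2,3}; box has {1,2,3}; anti-diagonal has {1,3} → only 4 remains.
r3c4 = 3: row 3 has {1,2,4}; col 4 has {1}; box has {1} → only 3 remains.
r4c4 = 4: row 4 has {1,3}; col 4 has {1,3}; box has {1,3}; main diagonal has {1,2,3} → only 4 remains.
r1c4 = 2: row 1 has {1,3}; col 4 has {1,3,4}; box has {1,3}; anti-diagonal has {1,3,4} → only 2 remains.
r4c3 = 2: row 4 has {1,3,4}; col 3 has {1,3}; box has {1,3,4} → only 2 remains.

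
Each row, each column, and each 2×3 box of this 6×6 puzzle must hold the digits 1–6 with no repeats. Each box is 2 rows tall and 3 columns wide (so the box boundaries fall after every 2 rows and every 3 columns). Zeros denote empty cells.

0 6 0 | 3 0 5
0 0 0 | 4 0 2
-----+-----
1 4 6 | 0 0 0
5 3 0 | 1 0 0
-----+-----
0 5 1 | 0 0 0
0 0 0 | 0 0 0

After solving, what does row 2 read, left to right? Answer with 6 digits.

315462

row 1, column 5 = 1: row 1 has {3,5,6}; col 5 has {}; box has {2,3,4,5} → only 1 remains.
row 2, column 1 = 3: row 2 has {2,4}; col 1 has {1,5}; box has {6} → only 3 remains.
row 2, column 2 = 1: row 2 has {2,3,4}; col 2 has {3,4,5,6}; box has {3,6} → only 1 remains.
row 2, column 3 = 5: row 2 has {1,2,3,4}; col 3 has {1,6}; box has {1,3,6} → only 5 remains.
row 2, column 5 = 6: row 2 has {1,2,3,4,5}; col 5 has {1}; box has {1,2,3,4,5} → only 6 remains.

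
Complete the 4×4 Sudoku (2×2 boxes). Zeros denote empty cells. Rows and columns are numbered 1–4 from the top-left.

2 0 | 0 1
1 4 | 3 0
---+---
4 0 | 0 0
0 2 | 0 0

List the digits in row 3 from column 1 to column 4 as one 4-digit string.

4123

r1c2 = 3: row 1 has {1,2}; col 2 has {2,4}; box has {1,2,4} → only 3 remains.
r1c3 = 4: row 1 has {1,2,3}; col 3 has {3}; box has {1,3} → only 4 remains.
r2c4 = 2: row 2 has {1,3,4}; col 4 has {1}; box has {1,3,4} → only 2 remains.
r3c2 = 1: row 3 has {4}; col 2 has {2,3,4}; box has {2,4} → only 1 remains.
r3c3 = 2: row 3 has {1,4}; col 3 has {3,4}; box has {} → only 2 remains.
r3c4 = 3: row 3 has {1,2,4}; col 4 has {1,2}; box has {2} → only 3 remains.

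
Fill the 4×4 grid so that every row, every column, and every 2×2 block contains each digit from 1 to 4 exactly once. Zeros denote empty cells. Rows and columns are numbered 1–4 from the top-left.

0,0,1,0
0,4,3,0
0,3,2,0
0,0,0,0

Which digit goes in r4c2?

r1c2 = 2: row 1 has {1}; col 2 has {3,4}; box has {4} → only 2 remains.
r1c4 = 4: row 1 has {1,2}; col 4 has {}; box has {1,3} → only 4 remains.
r2c1 = 1: row 2 has {3,4}; col 1 has {}; box has {2,4} → only 1 remains.
r2c4 = 2: row 2 has {1,3,4}; col 4 has {4}; box has {1,3,4} → only 2 remains.
r3c1 = 4: row 3 has {2,3}; col 1 has {1}; box has {3} → only 4 remains.
r3c4 = 1: row 3 has {2,3,4}; col 4 has {2,4}; box has {2} → only 1 remains.
r4c1 = 2: row 4 has {}; col 1 has {1,4}; box has {3,4} → only 2 remains.
r4c2 = 1: row 4 has {2}; col 2 has {2,3,4}; box has {2,3,4} → only 1 remains.

1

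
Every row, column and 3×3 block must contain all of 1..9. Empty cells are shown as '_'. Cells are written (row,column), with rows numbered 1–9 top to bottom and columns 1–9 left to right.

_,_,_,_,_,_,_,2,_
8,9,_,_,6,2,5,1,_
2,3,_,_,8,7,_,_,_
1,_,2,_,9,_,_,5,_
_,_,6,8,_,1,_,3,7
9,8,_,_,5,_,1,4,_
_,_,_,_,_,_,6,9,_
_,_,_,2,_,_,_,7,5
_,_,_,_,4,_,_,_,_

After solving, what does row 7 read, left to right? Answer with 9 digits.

321578694

(3,8) = 6: row 3 has {2,3,7,8}; col 8 has {1,2,3,4,5,7,9}; box has {1,2,5} → only 6 remains.
(4,7) = 8: row 4 has {1,2,5,9}; col 7 has {1,5,6}; box has {1,3,4,5,7} → only 8 remains.
(4,9) = 6: row 4 has {1,2,5,8,9}; col 9 has {5,7}; box has {1,3,4,5,7,8} → only 6 remains.
(5,5) = 2: row 5 has {1,3,6,7,8}; col 5 has {4,5,6,8,9}; box has {1,5,8,9} → only 2 remains.
(5,7) = 9: row 5 has {1,2,3,6,7,8}; col 7 has {1,5,6,8}; box has {1,3,4,5,6,7,8} → only 9 remains.
(6,9) = 2: row 6 has {1,4,5,8,9}; col 9 has {5,6,7}; box has {1,3,4,5,6,7,8,9} → only 2 remains.
(9,8) = 8: row 9 has {4}; col 8 has {1,2,3,4,5,6,7,9}; box has {5,6,7,9} → only 8 remains.
(3,7) = 4: row 3 has {2,3,6,7,8}; col 7 has {1,5,6,8,9}; box has {1,2,5,6} → only 4 remains.
(3,9) = 9: row 3 has {2,3,4,6,7,8}; col 9 has {2,5,6,7}; box has {1,2,4,5,6} → only 9 remains.
(8,7) = 3: row 8 has {2,5,7}; col 7 has {1,4,5,6,8,9}; box has {5,6,7,8,9} → only 3 remains.
(9,7) = 2: row 9 has {4,8}; col 7 has {1,3,4,5,6,8,9}; box has {3,5,6,7,8,9} → only 2 remains.
(9,9) = 1: row 9 has {2,4,8}; col 9 has {2,5,6,7,9}; box has {2,3,5,6,7,8,9} → only 1 remains.
(1,7) = 7: row 1 has {2}; col 7 has {1,2,3,4,5,6,8,9}; box has {1,2,4,5,6,9} → only 7 remains.
(2,9) = 3: row 2 has {1,2,5,6,8,9}; col 9 has {1,2,5,6,7,9}; box has {1,2,4,5,6,7,9} → only 3 remains.
(7,9) = 4: row 7 has {6,9}; col 9 has {1,2,3,5,6,7,9}; box has {1,2,3,5,6,7,8,9} → only 4 remains.
(8,5) = 1: row 8 has {2,3,5,7}; col 5 has {2,4,5,6,8,9}; box has {2,4} → only 1 remains.
(1,5) = 3: row 1 has {2,7}; col 5 has {1,2,4,5,6,8,9}; box has {2,6,7,8} → only 3 remains.
(1,9) = 8: row 1 has {2,3,7}; col 9 has {1,2,3,4,5,6,7,9}; box has {1,2,3,4,5,6,7,9} → only 8 remains.
(2,4) = 4: row 2 has {1,2,3,5,6,8,9}; col 4 has {2,8}; box has {2,3,6,7,8} → only 4 remains.
(7,5) = 7: row 7 has {4,6,9}; col 5 has {1,2,3,4,5,6,8,9}; box has {1,2,4} → only 7 remains.
(2,3) = 7: row 2 has {1,2,3,4,5,6,8,9}; col 3 has {2,6}; box has {2,3,8,9} → only 7 remains.
(6,3) = 3: row 6 has {1,2,4,5,8,9}; col 3 has {2,6,7}; box has {1,2,6,8,9} → only 3 remains.
(6,6) = 6: row 6 has {1,2,3,4,5,8,9}; col 6 has {1,2,7}; box has {1,2,5,8,9} → only 6 remains.
(6,4) = 7: row 6 has {1,2,3,4,5,6,8,9}; col 4 has {2,4,8}; box has {1,2,5,6,8,9} → only 7 remains.
(4,4) = 3: row 4 has {1,2,5,6,8,9}; col 4 has {2,4,7,8}; box has {1,2,5,6,7,8,9} → only 3 remains.
(4,6) = 4: row 4 has {1,2,3,5,6,8,9}; col 6 has {1,2,6,7}; box has {1,2,3,5,6,7,8,9} → only 4 remains.
(7,4) = 5: row 7 has {4,6,7,9}; col 4 has {2,3,4,7,8}; box has {1,2,4,7} → only 5 remains.
(3,4) = 1: row 3 has {2,3,4,6,7,8,9}; col 4 has {2,3,4,5,7,8}; box has {2,3,4,6,7,8} → only 1 remains.
(4,2) = 7: row 4 has {1,2,3,4,5,6,8,9}; col 2 has {3,8,9}; box has {1,2,3,6,8,9} → only 7 remains.
(7,1) = 3: row 7 has {4,5,6,7,9}; col 1 has {1,2,8,9}; box has {} → only 3 remains.
(7,6) = 8: row 7 has {3,4,5,6,7,9}; col 6 has {1,2,4,6,7}; box has {1,2,4,5,7} → only 8 remains.
(8,6) = 9: row 8 has {1,2,3,5,7}; col 6 has {1,2,4,6,7,8}; box has {1,2,4,5,7,8} → only 9 remains.
(9,4) = 6: row 9 has {1,2,4,8}; col 4 has {1,2,3,4,5,7,8}; box has {1,2,4,5,7,8,9} → only 6 remains.
(9,6) = 3: row 9 has {1,2,4,6,8}; col 6 has {1,2,4,6,7,8,9}; box has {1,2,4,5,6,7,8,9} → only 3 remains.
(1,4) = 9: row 1 has {2,3,7,8}; col 4 has {1,2,3,4,5,6,7,8}; box has {1,2,3,4,6,7,8} → only 9 remains.
(1,6) = 5: row 1 has {2,3,7,8,9}; col 6 has {1,2,3,4,6,7,8,9}; box has {1,2,3,4,6,7,8,9} → only 5 remains.
(3,3) = 5: row 3 has {1,2,3,4,6,7,8,9}; col 3 has {2,3,6,7}; box has {2,3,7,8,9} → only 5 remains.
(7,3) = 1: row 7 has {3,4,5,6,7,8,9}; col 3 has {2,3,5,6,7}; box has {3} → only 1 remains.
(9,2) = 5: row 9 has {1,2,3,4,6,8}; col 2 has {3,7,8,9}; box has {1,3} → only 5 remains.
(9,3) = 9: row 9 has {1,2,3,4,5,6,8}; col 3 has {1,2,3,5,6,7}; box has {1,3,5} → only 9 remains.
(1,3) = 4: row 1 has {2,3,5,7,8,9}; col 3 has {1,2,3,5,6,7,9}; box has {2,3,5,7,8,9} → only 4 remains.
(5,2) = 4: row 5 has {1,2,3,6,7,8,9}; col 2 has {3,5,7,8,9}; box has {1,2,3,6,7,8,9} → only 4 remains.
(7,2) = 2: row 7 has {1,3,4,5,6,7,8,9}; col 2 has {3,4,5,7,8,9}; box has {1,3,5,9} → only 2 remains.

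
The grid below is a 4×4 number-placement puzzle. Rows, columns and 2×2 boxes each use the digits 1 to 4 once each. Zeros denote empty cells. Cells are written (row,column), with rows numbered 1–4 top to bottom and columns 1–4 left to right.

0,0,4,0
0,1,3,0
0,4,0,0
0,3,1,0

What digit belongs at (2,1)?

4

(1,2) = 2 (sole candidate).
(1,4) = 1 (sole candidate).
(2,1) = 4: row 2 has {1,3}; col 1 has {}; box has {1,2} → only 4 remains.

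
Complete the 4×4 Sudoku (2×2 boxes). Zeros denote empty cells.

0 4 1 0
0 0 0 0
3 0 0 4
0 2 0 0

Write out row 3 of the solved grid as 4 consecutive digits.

row 1, column 1 = 2: row 1 has {1,4}; col 1 has {3}; box has {4} → only 2 remains.
row 1, column 4 = 3: row 1 has {1,2,4}; col 4 has {4}; box has {1} → only 3 remains.
row 2, column 1 = 1: row 2 has {}; col 1 has {2,3}; box has {2,4} → only 1 remains.
row 2, column 2 = 3: row 2 has {1}; col 2 has {2,4}; box has {1,2,4} → only 3 remains.
row 2, column 4 = 2: row 2 has {1,3}; col 4 has {3,4}; box has {1,3} → only 2 remains.
row 3, column 2 = 1: row 3 has {3,4}; col 2 has {2,3,4}; box has {2,3} → only 1 remains.
row 3, column 3 = 2: row 3 has {1,3,4}; col 3 has {1}; box has {4} → only 2 remains.

3124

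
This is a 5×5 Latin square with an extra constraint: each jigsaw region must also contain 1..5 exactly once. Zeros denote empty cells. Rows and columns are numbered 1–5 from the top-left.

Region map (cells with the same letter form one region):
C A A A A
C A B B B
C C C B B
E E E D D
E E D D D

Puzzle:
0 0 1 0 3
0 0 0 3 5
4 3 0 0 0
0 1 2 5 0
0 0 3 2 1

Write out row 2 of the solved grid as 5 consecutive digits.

12435

row 1, column 4 = 4: row 1 has {1,3}; col 4 has {2,3,5}; region has {1,3} → only 4 remains.
row 2, column 2 = 2: row 2 has {3,5}; col 2 has {1,3}; region has {1,3,4} → only 2 remains.
row 2, column 3 = 4: row 2 has {2,3,5}; col 3 has {1,2,3}; region has {3,5} → only 4 remains.
row 3, column 3 = 5: row 3 has {3,4}; col 3 has {1,2,3,4}; region has {3,4} → only 5 remains.
row 3, column 4 = 1: row 3 has {3,4,5}; col 4 has {2,3,4,5}; region has {3,4,5} → only 1 remains.
row 3, column 5 = 2: row 3 has {1,3,4,5}; col 5 has {1,3,5}; region has {1,3,4,5} → only 2 remains.
row 4, column 1 = 3: row 4 has {1,2,5}; col 1 has {4}; region has {1,2} → only 3 remains.
row 4, column 5 = 4: row 4 has {1,2,3,5}; col 5 has {1,2,3,5}; region has {1,2,3,5} → only 4 remains.
row 5, column 1 = 5: row 5 has {1,2,3}; col 1 has {3,4}; region has {1,2,3} → only 5 remains.
row 5, column 2 = 4: row 5 has {1,2,3,5}; col 2 has {1,2,3}; region has {1,2,3,5} → only 4 remains.
row 1, column 1 = 2: row 1 has {1,3,4}; col 1 has {3,4,5}; region has {3,4,5} → only 2 remains.
row 1, column 2 = 5: row 1 has {1,2,3,4}; col 2 has {1,2,3,4}; region has {1,2,3,4} → only 5 remains.
row 2, column 1 = 1: row 2 has {2,3,4,5}; col 1 has {2,3,4,5}; region has {2,3,4,5} → only 1 remains.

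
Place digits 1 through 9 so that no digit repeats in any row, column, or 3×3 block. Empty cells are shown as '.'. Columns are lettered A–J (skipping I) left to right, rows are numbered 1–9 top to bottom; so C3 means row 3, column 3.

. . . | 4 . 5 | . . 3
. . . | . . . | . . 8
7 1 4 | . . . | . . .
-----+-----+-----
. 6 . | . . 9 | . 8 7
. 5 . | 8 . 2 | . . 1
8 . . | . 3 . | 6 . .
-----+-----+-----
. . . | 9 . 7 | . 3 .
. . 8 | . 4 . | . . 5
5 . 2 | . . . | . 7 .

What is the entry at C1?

B7 = 4: row 7 has {3,7,9}; col 2 has {1,5,6}; box has {2,5,8} → only 4 remains.
E5 = 6: in row 5, 6 can only go here (every other open cell in that row sees a 6).
C5 = 7: in row 5, 7 can only go here (every other open cell in that row sees a 7).
D6 = 7: in row 6, 7 can only go here (every other open cell in that row sees a 7).
H6 = 5: in row 6, 5 can only go here (every other open cell in that row sees a 5).
G3 = 5: in row 3, 5 can only go here (every other open cell in that row sees a 5).
C2 = 5: in row 2, 5 can only go here (every other open cell in that row sees a 5).
E7 = 5: in row 7, 5 can only go here (every other open cell in that row sees a 5).
E4 = 1: row 4 has {6,7,8,9}; col 5 has {3,4,5,6}; box has {2,3,6,7,8,9} → only 1 remains.
F6 = 4: row 6 has {3,5,6,7,8}; col 6 has {2,5,7,9}; box has {1,2,3,6,7,8,9} → only 4 remains.
E9 = 8: row 9 has {2,5,7}; col 5 has {1,3,4,5,6}; box has {4,5,7,9} → only 8 remains.
C4 = 3: row 4 has {1,6,7,8,9}; col 3 has {2,4,5,7,8}; box has {5,6,7,8} → only 3 remains.
D4 = 5: row 4 has {1,3,6,7,8,9}; col 4 has {4,7,8,9}; box has {1,2,3,4,6,7,8,9} → only 5 remains.
B1 = 8: in row 1, 8 can only go here (every other open cell in that row sees an 8).
F3 = 8: in row 3, 8 can only go here (every other open cell in that row sees an 8).
D3 = 3: in row 3, 3 can only go here (every other open cell in that row sees a 3).
G5 = 3: in row 5, 3 can only go here (every other open cell in that row sees a 3).
C6 = 1: in row 6, 1 can only go here (every other open cell in that row sees a 1).
C7 = 6: row 7 has {3,4,5,7,9}; col 3 has {1,2,3,4,5,7,8}; box has {2,4,5,8} → only 6 remains.
J7 = 2: row 7 has {3,4,5,6,7,9}; col 9 has {1,3,5,7,8}; box has {3,5,7} → only 2 remains.
C1 = 9: row 1 has {3,4,5,8}; col 3 has {1,2,3,4,5,6,7,8}; box has {1,4,5,7,8} → only 9 remains.

9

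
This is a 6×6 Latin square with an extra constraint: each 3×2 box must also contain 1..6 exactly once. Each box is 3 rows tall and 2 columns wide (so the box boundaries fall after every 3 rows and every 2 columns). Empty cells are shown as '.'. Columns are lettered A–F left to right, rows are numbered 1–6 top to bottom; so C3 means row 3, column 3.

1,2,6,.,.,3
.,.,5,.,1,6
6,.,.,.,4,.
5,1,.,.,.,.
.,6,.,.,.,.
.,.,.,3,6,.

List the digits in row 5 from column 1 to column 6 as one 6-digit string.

D1 = 4 (sole candidate).
E1 = 5 (sole candidate).
D2 = 2 (sole candidate).
D3 = 1 (sole candidate).
F3 = 2 (sole candidate).
D4 = 6 (sole candidate).
F4 = 4 (sole candidate).
D5 = 5: row 5 has {6}; col 4 has {1,2,3,4,6}; box has {3,6} → only 5 remains.
F5 = 1: row 5 has {5,6}; col 6 has {2,3,4,6}; box has {4,6} → only 1 remains.
B6 = 4 (sole candidate).
F6 = 5 (sole candidate).
B2 = 3 (sole candidate).
B3 = 5 (sole candidate).
C3 = 3 (sole candidate).
C4 = 2 (sole candidate).
E4 = 3 (sole candidate).
C5 = 4: row 5 has {1,5,6}; col 3 has {2,3,5,6}; box has {2,3,5,6} → only 4 remains.
E5 = 2: row 5 has {1,4,5,6}; col 5 has {1,3,4,5,6}; box has {1,3,4,5,6} → only 2 remains.
A6 = 2 (sole candidate).
C6 = 1 (sole candidate).
A2 = 4 (sole candidate).
A5 = 3: row 5 has {1,2,4,5,6}; col 1 has {1,2,4,5,6}; box has {1,2,4,5,6} → only 3 remains.

364521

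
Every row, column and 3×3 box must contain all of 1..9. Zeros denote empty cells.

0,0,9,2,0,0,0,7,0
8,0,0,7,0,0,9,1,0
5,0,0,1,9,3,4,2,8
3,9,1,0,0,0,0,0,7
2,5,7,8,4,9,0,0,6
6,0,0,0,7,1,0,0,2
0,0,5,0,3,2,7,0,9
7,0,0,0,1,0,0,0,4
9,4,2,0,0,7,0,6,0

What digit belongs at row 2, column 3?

row 3, column 3 = 6 (sole candidate).
row 5, column 8 = 3 (sole candidate).
row 6, column 2 = 8 (sole candidate).
row 6, column 3 = 4 (sole candidate).
row 6, column 7 = 5 (sole candidate).
row 6, column 8 = 9 (sole candidate).
row 7, column 1 = 1 (sole candidate).
row 7, column 2 = 6 (sole candidate).
row 7, column 4 = 4 (sole candidate).
row 7, column 8 = 8 (sole candidate).
row 8, column 2 = 3 (sole candidate).
row 8, column 3 = 8 (sole candidate).
row 8, column 7 = 2 (sole candidate).
row 8, column 8 = 5 (sole candidate).
row 9, column 4 = 5 (sole candidate).
row 9, column 5 = 8 (sole candidate).
row 1, column 1 = 4 (sole candidate).
row 1, column 2 = 1 (sole candidate).
row 2, column 2 = 2 (sole candidate).
row 2, column 3 = 3: row 2 has {1,2,7,8,9}; col 3 has {1,2,4,5,6,7,8,9}; box has {1,2,4,5,6,8,9} → only 3 remains.

3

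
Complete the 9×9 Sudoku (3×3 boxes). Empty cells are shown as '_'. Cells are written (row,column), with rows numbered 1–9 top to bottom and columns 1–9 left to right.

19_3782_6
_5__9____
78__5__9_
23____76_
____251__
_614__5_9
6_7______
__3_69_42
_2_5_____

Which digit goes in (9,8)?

1

(1,3) = 4: row 1 has {1,2,3,6,7,8,9}; col 3 has {1,3,7}; box has {1,5,7,8,9} → only 4 remains.
(1,8) = 5: row 1 has {1,2,3,4,6,7,8,9}; col 8 has {4,6,9}; box has {2,6,9} → only 5 remains.
(2,1) = 3: row 2 has {5,9}; col 1 has {1,2,6,7}; box has {1,4,5,7,8,9} → only 3 remains.
(4,6) = 1: row 4 has {2,3,6,7}; col 6 has {5,8,9}; box has {2,4,5} → only 1 remains.
(6,1) = 8: row 6 has {1,4,5,6,9}; col 1 has {1,2,3,6,7}; box has {1,2,3,6} → only 8 remains.
(6,5) = 3: row 6 has {1,4,5,6,8,9}; col 5 has {2,5,6,7,9}; box has {1,2,4,5} → only 3 remains.
(6,6) = 7: row 6 has {1,3,4,5,6,8,9}; col 6 has {1,5,8,9}; box has {1,2,3,4,5} → only 7 remains.
(6,8) = 2: row 6 has {1,3,4,5,6,7,8,9}; col 8 has {4,5,6,9}; box has {1,5,6,7,9} → only 2 remains.
(8,1) = 5: row 8 has {2,3,4,6,9}; col 1 has {1,2,3,6,7,8}; box has {2,3,6,7} → only 5 remains.
(8,2) = 1: row 8 has {2,3,4,5,6,9}; col 2 has {2,3,5,6,8,9}; box has {2,3,5,6,7} → only 1 remains.
(8,7) = 8: row 8 has {1,2,3,4,5,6,9}; col 7 has {1,2,5,7}; box has {2,4} → only 8 remains.
(2,7) = 4: row 2 has {3,5,9}; col 7 has {1,2,5,7,8}; box has {2,5,6,9} → only 4 remains.
(3,7) = 3: row 3 has {5,7,8,9}; col 7 has {1,2,4,5,7,8}; box has {2,4,5,6,9} → only 3 remains.
(3,9) = 1: row 3 has {3,5,7,8,9}; col 9 has {2,6,9}; box has {2,3,4,5,6,9} → only 1 remains.
(4,5) = 8: row 4 has {1,2,3,6,7}; col 5 has {2,3,5,6,7,9}; box has {1,2,3,4,5,7} → only 8 remains.
(4,9) = 4: row 4 has {1,2,3,6,7,8}; col 9 has {1,2,6,9}; box has {1,2,5,6,7,9} → only 4 remains.
(5,3) = 9: row 5 has {1,2,5}; col 3 has {1,3,4,7}; box has {1,2,3,6,8} → only 9 remains.
(5,4) = 6: row 5 has {1,2,5,9}; col 4 has {3,4,5}; box has {1,2,3,4,5,7,8} → only 6 remains.
(7,2) = 4: row 7 has {6,7}; col 2 has {1,2,3,5,6,8,9}; box has {1,2,3,5,6,7} → only 4 remains.
(7,5) = 1: row 7 has {4,6,7}; col 5 has {2,3,5,6,7,8,9}; box has {5,6,9} → only 1 remains.
(7,7) = 9: row 7 has {1,4,6,7}; col 7 has {1,2,3,4,5,7,8}; box has {2,4,8} → only 9 remains.
(7,8) = 3: row 7 has {1,4,6,7,9}; col 8 has {2,4,5,6,9}; box has {2,4,8,9} → only 3 remains.
(7,9) = 5: row 7 has {1,3,4,6,7,9}; col 9 has {1,2,4,6,9}; box has {2,3,4,8,9} → only 5 remains.
(8,4) = 7: row 8 has {1,2,3,4,5,6,8,9}; col 4 has {3,4,5,6}; box has {1,5,6,9} → only 7 remains.
(9,1) = 9: row 9 has {2,5}; col 1 has {1,2,3,5,6,7,8}; box has {1,2,3,4,5,6,7} → only 9 remains.
(9,3) = 8: row 9 has {2,5,9}; col 3 has {1,3,4,7,9}; box has {1,2,3,4,5,6,7,9} → only 8 remains.
(9,5) = 4: row 9 has {2,5,8,9}; col 5 has {1,2,3,5,6,7,8,9}; box has {1,5,6,7,9} → only 4 remains.
(9,6) = 3: row 9 has {2,4,5,8,9}; col 6 has {1,5,7,8,9}; box has {1,4,5,6,7,9} → only 3 remains.
(9,7) = 6: row 9 has {2,3,4,5,8,9}; col 7 has {1,2,3,4,5,7,8,9}; box has {2,3,4,5,8,9} → only 6 remains.
(9,9) = 7: row 9 has {2,3,4,5,6,8,9}; col 9 has {1,2,4,5,6,9}; box has {2,3,4,5,6,8,9} → only 7 remains.
(2,9) = 8: row 2 has {3,4,5,9}; col 9 has {1,2,4,5,6,7,9}; box has {1,2,3,4,5,6,9} → only 8 remains.
(3,4) = 2: row 3 has {1,3,5,7,8,9}; col 4 has {3,4,5,6,7}; box has {3,5,7,8,9} → only 2 remains.
(4,3) = 5: row 4 has {1,2,3,4,6,7,8}; col 3 has {1,3,4,7,8,9}; box has {1,2,3,6,8,9} → only 5 remains.
(4,4) = 9: row 4 has {1,2,3,4,5,6,7,8}; col 4 has {2,3,4,5,6,7}; box has {1,2,3,4,5,6,7,8} → only 9 remains.
(5,1) = 4: row 5 has {1,2,5,6,9}; col 1 has {1,2,3,5,6,7,8,9}; box has {1,2,3,5,6,8,9} → only 4 remains.
(5,2) = 7: row 5 has {1,2,4,5,6,9}; col 2 has {1,2,3,4,5,6,8,9}; box has {1,2,3,4,5,6,8,9} → only 7 remains.
(5,8) = 8: row 5 has {1,2,4,5,6,7,9}; col 8 has {2,3,4,5,6,9}; box has {1,2,4,5,6,7,9} → only 8 remains.
(5,9) = 3: row 5 has {1,2,4,5,6,7,8,9}; col 9 has {1,2,4,5,6,7,8,9}; box has {1,2,4,5,6,7,8,9} → only 3 remains.
(7,4) = 8: row 7 has {1,3,4,5,6,7,9}; col 4 has {2,3,4,5,6,7,9}; box has {1,3,4,5,6,7,9} → only 8 remains.
(7,6) = 2: row 7 has {1,3,4,5,6,7,8,9}; col 6 has {1,3,5,7,8,9}; box has {1,3,4,5,6,7,8,9} → only 2 remains.
(9,8) = 1: row 9 has {2,3,4,5,6,7,8,9}; col 8 has {2,3,4,5,6,8,9}; box has {2,3,4,5,6,7,8,9} → only 1 remains.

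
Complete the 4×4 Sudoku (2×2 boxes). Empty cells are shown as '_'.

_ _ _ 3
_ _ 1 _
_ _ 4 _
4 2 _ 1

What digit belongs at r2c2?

3

r1c3 = 2: row 1 has {3}; col 3 has {1,4}; box has {1,3} → only 2 remains.
r2c4 = 4: row 2 has {1}; col 4 has {1,3}; box has {1,2,3} → only 4 remains.
r3c4 = 2: row 3 has {4}; col 4 has {1,3,4}; box has {1,4} → only 2 remains.
r4c3 = 3: row 4 has {1,2,4}; col 3 has {1,2,4}; box has {1,2,4} → only 3 remains.
r1c1 = 1: row 1 has {2,3}; col 1 has {4}; box has {} → only 1 remains.
r1c2 = 4: row 1 has {1,2,3}; col 2 has {2}; box has {1} → only 4 remains.
r2c2 = 3: row 2 has {1,4}; col 2 has {2,4}; box has {1,4} → only 3 remains.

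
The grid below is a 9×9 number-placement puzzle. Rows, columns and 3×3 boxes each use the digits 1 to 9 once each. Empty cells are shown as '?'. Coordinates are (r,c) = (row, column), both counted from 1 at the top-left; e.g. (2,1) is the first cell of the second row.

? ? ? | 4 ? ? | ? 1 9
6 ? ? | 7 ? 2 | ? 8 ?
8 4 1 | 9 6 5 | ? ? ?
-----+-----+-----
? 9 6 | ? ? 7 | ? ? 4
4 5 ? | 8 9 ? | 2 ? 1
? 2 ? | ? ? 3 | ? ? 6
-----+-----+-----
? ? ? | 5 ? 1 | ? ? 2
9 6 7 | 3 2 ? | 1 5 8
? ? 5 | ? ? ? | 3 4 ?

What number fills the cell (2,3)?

(1,6) = 8: row 1 has {1,4,9}; col 6 has {1,2,3,5,7}; box has {2,4,5,6,7,9} → only 8 remains.
(2,2) = 3: row 2 has {2,6,7,8}; col 2 has {2,4,5,6,9}; box has {1,4,6,8} → only 3 remains.
(2,3) = 9: row 2 has {2,3,6,7,8}; col 3 has {1,5,6,7}; box has {1,3,4,6,8} → only 9 remains.

9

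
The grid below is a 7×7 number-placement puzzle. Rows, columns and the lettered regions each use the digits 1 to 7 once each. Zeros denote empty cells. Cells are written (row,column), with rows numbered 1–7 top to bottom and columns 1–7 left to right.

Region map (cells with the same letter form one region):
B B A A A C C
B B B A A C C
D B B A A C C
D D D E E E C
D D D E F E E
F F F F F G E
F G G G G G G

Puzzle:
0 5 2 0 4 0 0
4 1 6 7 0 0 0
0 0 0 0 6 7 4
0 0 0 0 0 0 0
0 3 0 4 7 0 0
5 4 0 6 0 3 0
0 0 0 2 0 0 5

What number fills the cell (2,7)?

2

(3,2) = 2: row 3 has {4,6,7}; col 2 has {1,3,4,5}; region has {1,4,5,6} → only 2 remains.
(3,3) = 3: row 3 has {2,4,6,7}; col 3 has {2,6}; region has {1,2,4,5,6} → only 3 remains.
(6,3) = 1: row 6 has {3,4,5,6}; col 3 has {2,3,6}; region has {4,5,6,7} → only 1 remains.
(6,5) = 2: row 6 has {1,3,4,5,6}; col 5 has {4,6,7}; region has {1,4,5,6,7} → only 2 remains.
(6,7) = 7: row 6 has {1,2,3,4,5,6}; col 7 has {4,5}; region has {4} → only 7 remains.
(7,1) = 3: row 7 has {2,5}; col 1 has {4,5}; region has {1,2,4,5,6,7} → only 3 remains.
(7,5) = 1: row 7 has {2,3,5}; col 5 has {2,4,6,7}; region has {2,3,5} → only 1 remains.
(1,1) = 7: row 1 has {2,4,5}; col 1 has {3,4,5}; region has {1,2,3,4,5,6} → only 7 remains.
(3,1) = 1: row 3 has {2,3,4,6,7}; col 1 has {3,4,5,7}; region has {3} → only 1 remains.
(3,4) = 5: row 3 has {1,2,3,4,6,7}; col 4 has {2,4,6,7}; region has {2,4,6,7} → only 5 remains.
(5,3) = 5: row 5 has {3,4,7}; col 3 has {1,2,3,6}; region has {1,3} → only 5 remains.
(2,5) = 3: row 2 has {1,4,6,7}; col 5 has {1,2,4,6,7}; region has {2,4,5,6,7} → only 3 remains.
(2,7) = 2: row 2 has {1,3,4,6,7}; col 7 has {4,5,7}; region has {4,7} → only 2 remains.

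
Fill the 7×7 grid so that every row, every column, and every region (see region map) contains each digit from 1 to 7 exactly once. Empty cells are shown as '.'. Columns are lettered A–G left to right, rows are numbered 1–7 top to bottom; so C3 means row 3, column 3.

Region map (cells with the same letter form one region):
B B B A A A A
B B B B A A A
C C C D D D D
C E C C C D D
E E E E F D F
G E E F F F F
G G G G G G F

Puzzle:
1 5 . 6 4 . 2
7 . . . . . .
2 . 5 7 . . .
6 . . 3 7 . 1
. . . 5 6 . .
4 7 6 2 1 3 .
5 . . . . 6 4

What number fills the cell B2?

6

C1 = 3 (sole candidate).
F1 = 7 (sole candidate).
D2 = 4 (sole candidate).
E3 = 3 (sole candidate).
F3 = 4 (sole candidate).
G3 = 6 (sole candidate).
C4 = 4 (sole candidate).
A5 = 3 (sole candidate).
F5 = 2 (sole candidate).
G5 = 7 (sole candidate).
G6 = 5 (sole candidate).
D7 = 1 (sole candidate).
E7 = 2 (sole candidate).
C2 = 2 (sole candidate).
E2 = 5 (sole candidate).
F2 = 1 (sole candidate).
G2 = 3 (sole candidate).
B3 = 1 (sole candidate).
B4 = 2 (sole candidate).
F4 = 5 (sole candidate).
B5 = 4 (sole candidate).
C5 = 1 (sole candidate).
B7 = 3 (sole candidate).
C7 = 7 (sole candidate).
B2 = 6: row 2 has {1,2,3,4,5,7}; col 2 has {1,2,3,4,5,7}; region has {1,2,3,4,5,7} → only 6 remains.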